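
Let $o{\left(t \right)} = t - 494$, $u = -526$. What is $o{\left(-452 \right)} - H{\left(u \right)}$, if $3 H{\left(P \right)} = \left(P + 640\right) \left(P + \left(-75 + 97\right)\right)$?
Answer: $18206$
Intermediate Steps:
$H{\left(P \right)} = \frac{\left(22 + P\right) \left(640 + P\right)}{3}$ ($H{\left(P \right)} = \frac{\left(P + 640\right) \left(P + \left(-75 + 97\right)\right)}{3} = \frac{\left(640 + P\right) \left(P + 22\right)}{3} = \frac{\left(640 + P\right) \left(22 + P\right)}{3} = \frac{\left(22 + P\right) \left(640 + P\right)}{3}$)
$o{\left(t \right)} = -494 + t$
$o{\left(-452 \right)} - H{\left(u \right)} = \left(-494 - 452\right) - \left(\frac{14080}{3} + \frac{\left(-526\right)^{2}}{3} + \frac{662}{3} \left(-526\right)\right) = -946 - \left(\frac{14080}{3} + \frac{1}{3} \cdot 276676 - \frac{348212}{3}\right) = -946 - \left(\frac{14080}{3} + \frac{276676}{3} - \frac{348212}{3}\right) = -946 - -19152 = -946 + 19152 = 18206$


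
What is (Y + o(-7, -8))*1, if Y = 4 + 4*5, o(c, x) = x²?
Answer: 88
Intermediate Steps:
Y = 24 (Y = 4 + 20 = 24)
(Y + o(-7, -8))*1 = (24 + (-8)²)*1 = (24 + 64)*1 = 88*1 = 88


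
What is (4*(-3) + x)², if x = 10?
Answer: 4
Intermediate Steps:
(4*(-3) + x)² = (4*(-3) + 10)² = (-12 + 10)² = (-2)² = 4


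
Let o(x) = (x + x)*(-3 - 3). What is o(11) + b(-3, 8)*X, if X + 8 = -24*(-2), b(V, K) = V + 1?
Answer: -212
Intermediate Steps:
b(V, K) = 1 + V
o(x) = -12*x (o(x) = (2*x)*(-6) = -12*x)
X = 40 (X = -8 - 24*(-2) = -8 - 6*(-8) = -8 + 48 = 40)
o(11) + b(-3, 8)*X = -12*11 + (1 - 3)*40 = -132 - 2*40 = -132 - 80 = -212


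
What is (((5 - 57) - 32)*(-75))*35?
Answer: 220500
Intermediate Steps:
(((5 - 57) - 32)*(-75))*35 = ((-52 - 32)*(-75))*35 = -84*(-75)*35 = 6300*35 = 220500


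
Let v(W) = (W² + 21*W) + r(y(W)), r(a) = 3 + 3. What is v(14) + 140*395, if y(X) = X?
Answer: 55796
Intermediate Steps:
r(a) = 6
v(W) = 6 + W² + 21*W (v(W) = (W² + 21*W) + 6 = 6 + W² + 21*W)
v(14) + 140*395 = (6 + 14² + 21*14) + 140*395 = (6 + 196 + 294) + 55300 = 496 + 55300 = 55796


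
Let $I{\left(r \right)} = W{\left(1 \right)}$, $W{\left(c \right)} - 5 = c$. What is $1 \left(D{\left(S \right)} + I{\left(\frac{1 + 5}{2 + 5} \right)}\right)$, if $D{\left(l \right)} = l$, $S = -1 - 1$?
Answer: $4$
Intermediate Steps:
$W{\left(c \right)} = 5 + c$
$S = -2$ ($S = -1 - 1 = -2$)
$I{\left(r \right)} = 6$ ($I{\left(r \right)} = 5 + 1 = 6$)
$1 \left(D{\left(S \right)} + I{\left(\frac{1 + 5}{2 + 5} \right)}\right) = 1 \left(-2 + 6\right) = 1 \cdot 4 = 4$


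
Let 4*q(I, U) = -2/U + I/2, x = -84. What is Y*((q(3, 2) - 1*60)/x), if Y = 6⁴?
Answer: 12933/14 ≈ 923.79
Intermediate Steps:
q(I, U) = -1/(2*U) + I/8 (q(I, U) = (-2/U + I/2)/4 = (I/2 - 2/U)/4 = -1/(2*U) + I/8)
Y = 1296
Y*((q(3, 2) - 1*60)/x) = 1296*(((⅛)*(-4 + 3*2)/2 - 1*60)/(-84)) = 1296*(((⅛)*(½)*(-4 + 6) - 60)*(-1/84)) = 1296*(((⅛)*(½)*2 - 60)*(-1/84)) = 1296*((⅛ - 60)*(-1/84)) = 1296*(-479/8*(-1/84)) = 1296*(479/672) = 12933/14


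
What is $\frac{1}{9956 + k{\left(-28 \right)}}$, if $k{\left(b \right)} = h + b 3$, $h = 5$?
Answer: $\frac{1}{9877} \approx 0.00010125$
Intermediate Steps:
$k{\left(b \right)} = 5 + 3 b$ ($k{\left(b \right)} = 5 + b 3 = 5 + 3 b$)
$\frac{1}{9956 + k{\left(-28 \right)}} = \frac{1}{9956 + \left(5 + 3 \left(-28\right)\right)} = \frac{1}{9956 + \left(5 - 84\right)} = \frac{1}{9956 - 79} = \frac{1}{9877}$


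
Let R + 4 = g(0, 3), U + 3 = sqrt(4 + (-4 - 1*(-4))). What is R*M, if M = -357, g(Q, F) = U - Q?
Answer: 1785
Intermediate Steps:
U = -1 (U = -3 + sqrt(4 + (-4 - 1*(-4))) = -3 + sqrt(4 + (-4 + 4)) = -3 + sqrt(4 + 0) = -3 + sqrt(4) = -3 + 2 = -1)
g(Q, F) = -1 - Q
R = -5 (R = -4 + (-1 - 1*0) = -4 + (-1 + 0) = -4 - 1 = -5)
R*M = -5*(-357) = 1785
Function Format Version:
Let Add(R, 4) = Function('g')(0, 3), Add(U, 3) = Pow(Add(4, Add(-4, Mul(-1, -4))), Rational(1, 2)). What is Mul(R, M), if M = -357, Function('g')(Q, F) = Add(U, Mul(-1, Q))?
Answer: 1785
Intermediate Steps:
U = -1 (U = Add(-3, Pow(Add(4, Add(-4, Mul(-1, -4))), Rational(1, 2))) = Add(-3, Pow(Add(4, Add(-4, 4)), Rational(1, 2))) = Add(-3, Pow(Add(4, 0), Rational(1, 2))) = Add(-3, Pow(4, Rational(1, 2))) = Add(-3, 2) = -1)
Function('g')(Q, F) = Add(-1, Mul(-1, Q))
R = -5 (R = Add(-4, Add(-1, Mul(-1, 0))) = Add(-4, Add(-1, 0)) = Add(-4, -1) = -5)
Mul(R, M) = Mul(-5, -357) = 1785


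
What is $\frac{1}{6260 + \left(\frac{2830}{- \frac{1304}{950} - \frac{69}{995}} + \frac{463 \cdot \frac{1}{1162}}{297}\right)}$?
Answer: $\frac{47040073542}{202150944075709} \approx 0.0002327$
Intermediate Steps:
$\frac{1}{6260 + \left(\frac{2830}{- \frac{1304}{950} - \frac{69}{995}} + \frac{463 \cdot \frac{1}{1162}}{297}\right)} = \frac{1}{6260 + \left(\frac{2830}{\left(-1304\right) \frac{1}{950} - \frac{69}{995}} + 463 \cdot \frac{1}{1162} \cdot \frac{1}{297}\right)} = \frac{1}{6260 + \left(\frac{2830}{- \frac{652}{475} - \frac{69}{995}} + \frac{463}{1162} \cdot \frac{1}{297}\right)} = \frac{1}{6260 + \left(\frac{2830}{- \frac{136303}{94525}} + \frac{463}{345114}\right)} = \frac{1}{6260 + \left(2830 \left(- \frac{94525}{136303}\right) + \frac{463}{345114}\right)} = \frac{1}{6260 + \left(- \frac{267505750}{136303} + \frac{463}{345114}\right)} = \frac{1}{6260 - \frac{92319916297211}{47040073542}} = \frac{1}{\frac{202150944075709}{47040073542}} = \frac{47040073542}{202150944075709}$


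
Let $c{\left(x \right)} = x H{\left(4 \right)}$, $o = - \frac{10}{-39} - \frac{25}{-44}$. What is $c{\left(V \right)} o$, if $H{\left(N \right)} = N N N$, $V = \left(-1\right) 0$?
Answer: $0$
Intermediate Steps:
$o = \frac{1415}{1716}$ ($o = \left(-10\right) \left(- \frac{1}{39}\right) - - \frac{25}{44} = \frac{10}{39} + \frac{25}{44} = \frac{1415}{1716} \approx 0.82459$)
$V = 0$
$H{\left(N \right)} = N^{3}$ ($H{\left(N \right)} = N^{2} N = N^{3}$)
$c{\left(x \right)} = 64 x$ ($c{\left(x \right)} = x 4^{3} = x 64 = 64 x$)
$c{\left(V \right)} o = 64 \cdot 0 \cdot \frac{1415}{1716} = 0 \cdot \frac{1415}{1716} = 0$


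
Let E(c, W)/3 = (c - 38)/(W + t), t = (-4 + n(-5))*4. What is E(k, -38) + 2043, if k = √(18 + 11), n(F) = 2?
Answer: 47046/23 - 3*√29/46 ≈ 2045.1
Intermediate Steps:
k = √29 ≈ 5.3852
t = -8 (t = (-4 + 2)*4 = -2*4 = -8)
E(c, W) = 3*(-38 + c)/(-8 + W) (E(c, W) = 3*((c - 38)/(W - 8)) = 3*((-38 + c)/(-8 + W)) = 3*(-38 + c)/(-8 + W))
E(k, -38) + 2043 = 3*(-38 + √29)/(-8 - 38) + 2043 = 3*(-38 + √29)/(-46) + 2043 = 3*(-1/46)*(-38 + √29) + 2043 = (57/23 - 3*√29/46) + 2043 = 47046/23 - 3*√29/46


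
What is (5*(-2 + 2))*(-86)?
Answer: 0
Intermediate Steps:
(5*(-2 + 2))*(-86) = (5*0)*(-86) = 0*(-86) = 0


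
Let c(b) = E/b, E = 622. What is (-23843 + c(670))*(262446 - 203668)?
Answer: -469465411132/335 ≈ -1.4014e+9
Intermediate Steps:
c(b) = 622/b
(-23843 + c(670))*(262446 - 203668) = (-23843 + 622/670)*(262446 - 203668) = (-23843 + 622*(1/670))*58778 = (-23843 + 311/335)*58778 = -7987094/335*58778 = -469465411132/335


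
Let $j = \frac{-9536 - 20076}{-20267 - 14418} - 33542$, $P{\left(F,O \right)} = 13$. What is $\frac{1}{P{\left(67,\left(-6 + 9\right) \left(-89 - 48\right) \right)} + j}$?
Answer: $- \frac{34685}{1162923753} \approx -2.9826 \cdot 10^{-5}$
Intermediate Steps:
$j = - \frac{1163374658}{34685}$ ($j = - \frac{29612}{-34685} - 33542 = \left(-29612\right) \left(- \frac{1}{34685}\right) - 33542 = \frac{29612}{34685} - 33542 = - \frac{1163374658}{34685} \approx -33541.0$)
$\frac{1}{P{\left(67,\left(-6 + 9\right) \left(-89 - 48\right) \right)} + j} = \frac{1}{13 - \frac{1163374658}{34685}} = \frac{1}{- \frac{1162923753}{34685}} = - \frac{34685}{1162923753}$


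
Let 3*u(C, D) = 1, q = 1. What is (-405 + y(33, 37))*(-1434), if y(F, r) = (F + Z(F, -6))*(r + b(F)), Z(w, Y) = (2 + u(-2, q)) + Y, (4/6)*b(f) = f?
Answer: -3057766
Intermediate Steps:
b(f) = 3*f/2
u(C, D) = ⅓ (u(C, D) = (⅓)*1 = ⅓)
Z(w, Y) = 7/3 + Y (Z(w, Y) = (2 + ⅓) + Y = 7/3 + Y)
y(F, r) = (-11/3 + F)*(r + 3*F/2) (y(F, r) = (F + (7/3 - 6))*(r + 3*F/2) = (F - 11/3)*(r + 3*F/2) = (-11/3 + F)*(r + 3*F/2))
(-405 + y(33, 37))*(-1434) = (-405 + (-11/2*33 - 11/3*37 + (3/2)*33² + 33*37))*(-1434) = (-405 + (-363/2 - 407/3 + (3/2)*1089 + 1221))*(-1434) = (-405 + (-363/2 - 407/3 + 3267/2 + 1221))*(-1434) = (-405 + 7612/3)*(-1434) = (6397/3)*(-1434) = -3057766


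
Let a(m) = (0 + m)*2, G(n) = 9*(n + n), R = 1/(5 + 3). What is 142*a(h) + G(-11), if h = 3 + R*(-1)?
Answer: 1237/2 ≈ 618.50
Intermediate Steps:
R = ⅛ (R = 1/8 = ⅛ ≈ 0.12500)
G(n) = 18*n (G(n) = 9*(2*n) = 18*n)
h = 23/8 (h = 3 + (⅛)*(-1) = 3 - ⅛ = 23/8 ≈ 2.8750)
a(m) = 2*m (a(m) = m*2 = 2*m)
142*a(h) + G(-11) = 142*(2*(23/8)) + 18*(-11) = 142*(23/4) - 198 = 1633/2 - 198 = 1237/2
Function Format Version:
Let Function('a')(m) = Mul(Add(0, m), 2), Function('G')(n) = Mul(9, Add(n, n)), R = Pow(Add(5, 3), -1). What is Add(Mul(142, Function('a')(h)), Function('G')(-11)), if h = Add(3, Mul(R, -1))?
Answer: Rational(1237, 2) ≈ 618.50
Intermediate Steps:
R = Rational(1, 8) (R = Pow(8, -1) = Rational(1, 8) ≈ 0.12500)
Function('G')(n) = Mul(18, n) (Function('G')(n) = Mul(9, Mul(2, n)) = Mul(18, n))
h = Rational(23, 8) (h = Add(3, Mul(Rational(1, 8), -1)) = Add(3, Rational(-1, 8)) = Rational(23, 8) ≈ 2.8750)
Function('a')(m) = Mul(2, m) (Function('a')(m) = Mul(m, 2) = Mul(2, m))
Add(Mul(142, Function('a')(h)), Function('G')(-11)) = Add(Mul(142, Mul(2, Rational(23, 8))), Mul(18, -11)) = Add(Mul(142, Rational(23, 4)), -198) = Add(Rational(1633, 2), -198) = Rational(1237, 2)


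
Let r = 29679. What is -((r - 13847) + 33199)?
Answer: -49031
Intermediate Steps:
-((r - 13847) + 33199) = -((29679 - 13847) + 33199) = -(15832 + 33199) = -1*49031 = -49031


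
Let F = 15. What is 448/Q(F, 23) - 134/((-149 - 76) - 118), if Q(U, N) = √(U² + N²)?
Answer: 134/343 + 224*√754/377 ≈ 16.706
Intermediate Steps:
Q(U, N) = √(N² + U²)
448/Q(F, 23) - 134/((-149 - 76) - 118) = 448/(√(23² + 15²)) - 134/((-149 - 76) - 118) = 448/(√(529 + 225)) - 134/(-225 - 118) = 448/(√754) - 134/(-343) = 448*(√754/754) - 134*(-1/343) = 224*√754/377 + 134/343 = 134/343 + 224*√754/377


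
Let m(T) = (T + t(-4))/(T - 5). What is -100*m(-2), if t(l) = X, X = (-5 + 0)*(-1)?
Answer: 300/7 ≈ 42.857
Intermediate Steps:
X = 5 (X = -5*(-1) = 5)
t(l) = 5
m(T) = (5 + T)/(-5 + T) (m(T) = (T + 5)/(T - 5) = (5 + T)/(-5 + T))
-100*m(-2) = -100*(5 - 2)/(-5 - 2) = -100*3/(-7) = -(-100)*3/7 = -100*(-3/7) = 300/7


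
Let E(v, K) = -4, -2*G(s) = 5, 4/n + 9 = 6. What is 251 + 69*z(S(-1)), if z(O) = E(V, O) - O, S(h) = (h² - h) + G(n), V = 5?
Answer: 19/2 ≈ 9.5000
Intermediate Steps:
n = -4/3 (n = 4/(-9 + 6) = 4/(-3) = 4*(-⅓) = -4/3 ≈ -1.3333)
G(s) = -5/2 (G(s) = -½*5 = -5/2)
S(h) = -5/2 + h² - h (S(h) = (h² - h) - 5/2 = -5/2 + h² - h)
z(O) = -4 - O
251 + 69*z(S(-1)) = 251 + 69*(-4 - (-5/2 + (-1)² - 1*(-1))) = 251 + 69*(-4 - (-5/2 + 1 + 1)) = 251 + 69*(-4 - 1*(-½)) = 251 + 69*(-4 + ½) = 251 + 69*(-7/2) = 251 - 483/2 = 19/2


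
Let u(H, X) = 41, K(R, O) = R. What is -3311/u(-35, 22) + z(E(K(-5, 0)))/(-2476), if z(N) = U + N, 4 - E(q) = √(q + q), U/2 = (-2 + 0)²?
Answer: -2049632/25379 + I*√10/2476 ≈ -80.761 + 0.0012772*I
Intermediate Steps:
U = 8 (U = 2*(-2 + 0)² = 2*(-2)² = 2*4 = 8)
E(q) = 4 - √2*√q (E(q) = 4 - √(q + q) = 4 - √(2*q) = 4 - √2*√q)
z(N) = 8 + N
-3311/u(-35, 22) + z(E(K(-5, 0)))/(-2476) = -3311/41 + (8 + (4 - √2*√(-5)))/(-2476) = -3311*1/41 + (8 + (4 - √2*I*√5))*(-1/2476) = -3311/41 + (8 + (4 - I*√10))*(-1/2476) = -3311/41 + (12 - I*√10)*(-1/2476) = -3311/41 + (-3/619 + I*√10/2476) = -2049632/25379 + I*√10/2476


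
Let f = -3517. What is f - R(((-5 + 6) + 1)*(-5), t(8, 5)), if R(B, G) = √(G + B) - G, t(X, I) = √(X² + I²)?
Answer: -3517 + √89 - I*√(10 - √89) ≈ -3507.6 - 0.75234*I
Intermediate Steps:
t(X, I) = √(I² + X²)
R(B, G) = √(B + G) - G
f - R(((-5 + 6) + 1)*(-5), t(8, 5)) = -3517 - (√(((-5 + 6) + 1)*(-5) + √(5² + 8²)) - √(5² + 8²)) = -3517 - (√((1 + 1)*(-5) + √(25 + 64)) - √(25 + 64)) = -3517 - (√(2*(-5) + √89) - √89) = -3517 - (√(-10 + √89) - √89) = -3517 + (√89 - √(-10 + √89)) = -3517 + √89 - √(-10 + √89)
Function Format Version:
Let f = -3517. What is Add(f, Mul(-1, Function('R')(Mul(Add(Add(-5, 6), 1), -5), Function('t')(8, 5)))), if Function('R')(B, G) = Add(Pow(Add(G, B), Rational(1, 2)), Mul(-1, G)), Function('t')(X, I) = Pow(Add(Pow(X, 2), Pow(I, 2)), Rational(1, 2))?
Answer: Add(-3517, Pow(89, Rational(1, 2)), Mul(-1, I, Pow(Add(10, Mul(-1, Pow(89, Rational(1, 2)))), Rational(1, 2)))) ≈ Add(-3507.6, Mul(-0.75234, I))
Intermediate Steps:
Function('t')(X, I) = Pow(Add(Pow(I, 2), Pow(X, 2)), Rational(1, 2))
Function('R')(B, G) = Add(Pow(Add(B, G), Rational(1, 2)), Mul(-1, G))
Add(f, Mul(-1, Function('R')(Mul(Add(Add(-5, 6), 1), -5), Function('t')(8, 5)))) = Add(-3517, Mul(-1, Add(Pow(Add(Mul(Add(Add(-5, 6), 1), -5), Pow(Add(Pow(5, 2), Pow(8, 2)), Rational(1, 2))), Rational(1, 2)), Mul(-1, Pow(Add(Pow(5, 2), Pow(8, 2)), Rational(1, 2)))))) = Add(-3517, Mul(-1, Add(Pow(Add(Mul(Add(1, 1), -5), Pow(Add(25, 64), Rational(1, 2))), Rational(1, 2)), Mul(-1, Pow(Add(25, 64), Rational(1, 2)))))) = Add(-3517, Mul(-1, Add(Pow(Add(Mul(2, -5), Pow(89, Rational(1, 2))), Rational(1, 2)), Mul(-1, Pow(89, Rational(1, 2)))))) = Add(-3517, Mul(-1, Add(Pow(Add(-10, Pow(89, Rational(1, 2))), Rational(1, 2)), Mul(-1, Pow(89, Rational(1, 2)))))) = Add(-3517, Add(Pow(89, Rational(1, 2)), Mul(-1, Pow(Add(-10, Pow(89, Rational(1, 2))), Rational(1, 2))))) = Add(-3517, Pow(89, Rational(1, 2)), Mul(-1, Pow(Add(-10, Pow(89, Rational(1, 2))), Rational(1, 2))))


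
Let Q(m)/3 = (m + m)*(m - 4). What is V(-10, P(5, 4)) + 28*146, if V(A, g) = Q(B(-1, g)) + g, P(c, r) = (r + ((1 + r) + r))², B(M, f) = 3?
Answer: 4239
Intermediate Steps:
P(c, r) = (1 + 3*r)² (P(c, r) = (r + (1 + 2*r))² = (1 + 3*r)²)
Q(m) = 6*m*(-4 + m) (Q(m) = 3*((m + m)*(m - 4)) = 3*((2*m)*(-4 + m)) = 3*(2*m*(-4 + m)) = 6*m*(-4 + m))
V(A, g) = -18 + g (V(A, g) = 6*3*(-4 + 3) + g = 6*3*(-1) + g = -18 + g)
V(-10, P(5, 4)) + 28*146 = (-18 + (1 + 3*4)²) + 28*146 = (-18 + (1 + 12)²) + 4088 = (-18 + 13²) + 4088 = (-18 + 169) + 4088 = 151 + 4088 = 4239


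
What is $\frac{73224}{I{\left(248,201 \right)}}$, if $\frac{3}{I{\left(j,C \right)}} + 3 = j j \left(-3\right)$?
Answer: $-4503642120$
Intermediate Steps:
$I{\left(j,C \right)} = \frac{3}{-3 - 3 j^{2}}$ ($I{\left(j,C \right)} = \frac{3}{-3 + j j \left(-3\right)} = \frac{3}{-3 + j^{2} \left(-3\right)} = \frac{3}{-3 - 3 j^{2}}$)
$\frac{73224}{I{\left(248,201 \right)}} = \frac{73224}{\left(-1\right) \frac{1}{1 + 248^{2}}} = \frac{73224}{\left(-1\right) \frac{1}{1 + 61504}} = \frac{73224}{\left(-1\right) \frac{1}{61505}} = \frac{73224}{- \frac{1}{61505}} = 73224 \left(-61505\right) = -4503642120$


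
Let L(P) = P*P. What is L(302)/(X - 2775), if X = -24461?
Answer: -22801/6809 ≈ -3.3487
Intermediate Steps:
L(P) = P²
L(302)/(X - 2775) = 302²/(-24461 - 2775) = 91204/(-27236) = 91204*(-1/27236) = -22801/6809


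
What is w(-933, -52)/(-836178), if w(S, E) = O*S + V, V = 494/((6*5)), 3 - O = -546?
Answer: 3841504/6271335 ≈ 0.61255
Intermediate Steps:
O = 549 (O = 3 - 1*(-546) = 3 + 546 = 549)
V = 247/15 (V = 494/30 = 494*(1/30) = 247/15 ≈ 16.467)
w(S, E) = 247/15 + 549*S (w(S, E) = 549*S + 247/15 = 247/15 + 549*S)
w(-933, -52)/(-836178) = (247/15 + 549*(-933))/(-836178) = (247/15 - 512217)*(-1/836178) = -7683008/15*(-1/836178) = 3841504/6271335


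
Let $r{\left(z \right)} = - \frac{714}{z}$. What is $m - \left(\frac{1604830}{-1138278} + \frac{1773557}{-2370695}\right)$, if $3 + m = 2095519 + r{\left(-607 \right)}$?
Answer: $\frac{1716225669792860965966}{818997773834235} \approx 2.0955 \cdot 10^{6}$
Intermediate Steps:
$m = \frac{1271978926}{607}$ ($m = -3 + \left(2095519 - \frac{714}{-607}\right) = -3 + \left(2095519 - - \frac{714}{607}\right) = -3 + \left(2095519 + \frac{714}{607}\right) = -3 + \frac{1271980747}{607} = \frac{1271978926}{607} \approx 2.0955 \cdot 10^{6}$)
$m - \left(\frac{1604830}{-1138278} + \frac{1773557}{-2370695}\right) = \frac{1271978926}{607} - \left(\frac{1604830}{-1138278} + \frac{1773557}{-2370695}\right) = \frac{1271978926}{607} - \left(1604830 \left(- \frac{1}{1138278}\right) + 1773557 \left(- \frac{1}{2370695}\right)\right) = \frac{1271978926}{607} - \left(- \frac{802415}{569139} - \frac{1773557}{2370695}\right) = \frac{1271978926}{607} - - \frac{2911681685848}{1349254981605} = \frac{1271978926}{607} + \frac{2911681685848}{1349254981605} = \frac{1716225669792860965966}{818997773834235}$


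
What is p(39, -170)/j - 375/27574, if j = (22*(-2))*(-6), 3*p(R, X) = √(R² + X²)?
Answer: -375/27574 + √30421/792 ≈ 0.20662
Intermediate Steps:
p(R, X) = √(R² + X²)/3
j = 264 (j = -44*(-6) = 264)
p(39, -170)/j - 375/27574 = (√(39² + (-170)²)/3)/264 - 375/27574 = (√(1521 + 28900)/3)*(1/264) - 375*1/27574 = (√30421/3)*(1/264) - 375/27574 = √30421/792 - 375/27574 = -375/27574 + √30421/792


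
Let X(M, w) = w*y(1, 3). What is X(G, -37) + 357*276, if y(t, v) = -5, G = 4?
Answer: 98717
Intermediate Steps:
X(M, w) = -5*w (X(M, w) = w*(-5) = -5*w)
X(G, -37) + 357*276 = -5*(-37) + 357*276 = 185 + 98532 = 98717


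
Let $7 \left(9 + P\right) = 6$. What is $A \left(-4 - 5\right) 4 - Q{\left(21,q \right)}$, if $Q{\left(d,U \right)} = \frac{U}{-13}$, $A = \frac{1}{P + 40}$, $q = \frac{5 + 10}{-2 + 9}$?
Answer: $- \frac{19587}{20293} \approx -0.96521$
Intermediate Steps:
$P = - \frac{57}{7}$ ($P = -9 + \frac{1}{7} \cdot 6 = -9 + \frac{6}{7} = - \frac{57}{7} \approx -8.1429$)
$q = \frac{15}{7} \approx 2.1429$
$A = \frac{7}{223}$ ($A = \frac{1}{- \frac{57}{7} + 40} = \frac{1}{\frac{223}{7}} = \frac{7}{223} \approx 0.03139$)
$Q{\left(d,U \right)} = - \frac{U}{13}$ ($Q{\left(d,U \right)} = U \left(- \frac{1}{13}\right) = - \frac{U}{13}$)
$A \left(-4 - 5\right) 4 - Q{\left(21,q \right)} = \frac{7 \left(-4 - 5\right) 4}{223} - \left(- \frac{1}{13}\right) \frac{15}{7} = \frac{7 \left(\left(-9\right) 4\right)}{223} - - \frac{15}{91} = \frac{7}{223} \left(-36\right) + \frac{15}{91} = - \frac{252}{223} + \frac{15}{91} = - \frac{19587}{20293}$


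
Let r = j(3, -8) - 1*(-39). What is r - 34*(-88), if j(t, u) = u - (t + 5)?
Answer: 3015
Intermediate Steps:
j(t, u) = -5 + u - t (j(t, u) = u - (5 + t) = u + (-5 - t) = -5 + u - t)
r = 23 (r = (-5 - 8 - 1*3) - 1*(-39) = (-5 - 8 - 3) + 39 = -16 + 39 = 23)
r - 34*(-88) = 23 - 34*(-88) = 23 + 2992 = 3015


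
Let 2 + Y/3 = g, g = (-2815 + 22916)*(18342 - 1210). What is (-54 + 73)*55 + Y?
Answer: 1033112035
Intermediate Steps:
g = 344370332 (g = 20101*17132 = 344370332)
Y = 1033110990 (Y = -6 + 3*344370332 = -6 + 1033110996 = 1033110990)
(-54 + 73)*55 + Y = (-54 + 73)*55 + 1033110990 = 19*55 + 1033110990 = 1045 + 1033110990 = 1033112035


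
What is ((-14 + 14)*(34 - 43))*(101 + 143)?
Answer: 0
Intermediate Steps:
((-14 + 14)*(34 - 43))*(101 + 143) = (0*(-9))*244 = 0*244 = 0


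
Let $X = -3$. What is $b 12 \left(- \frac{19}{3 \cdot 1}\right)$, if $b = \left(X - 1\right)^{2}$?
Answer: $-1216$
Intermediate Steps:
$b = 16$ ($b = \left(-3 - 1\right)^{2} = \left(-4\right)^{2} = 16$)
$b 12 \left(- \frac{19}{3 \cdot 1}\right) = 16 \cdot 12 \left(- \frac{19}{3 \cdot 1}\right) = 192 \left(- \frac{19}{3}\right) = -1216$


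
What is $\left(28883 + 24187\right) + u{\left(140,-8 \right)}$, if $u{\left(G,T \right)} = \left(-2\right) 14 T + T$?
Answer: $53286$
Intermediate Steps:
$u{\left(G,T \right)} = - 27 T$ ($u{\left(G,T \right)} = - 28 T + T = - 27 T$)
$\left(28883 + 24187\right) + u{\left(140,-8 \right)} = \left(28883 + 24187\right) - -216 = 53070 + 216 = 53286$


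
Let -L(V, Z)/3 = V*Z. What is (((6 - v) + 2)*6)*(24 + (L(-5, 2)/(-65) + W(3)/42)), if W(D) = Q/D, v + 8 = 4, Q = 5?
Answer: 154484/91 ≈ 1697.6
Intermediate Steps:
v = -4 (v = -8 + 4 = -4)
L(V, Z) = -3*V*Z
W(D) = 5/D
(((6 - v) + 2)*6)*(24 + (L(-5, 2)/(-65) + W(3)/42)) = (((6 - 1*(-4)) + 2)*6)*(24 + (-3*(-5)*2/(-65) + (5/3)/42)) = (((6 + 4) + 2)*6)*(24 + (30*(-1/65) + (5*(⅓))*(1/42))) = ((10 + 2)*6)*(24 + (-6/13 + (5/3)*(1/42))) = (12*6)*(24 + (-6/13 + 5/126)) = 72*(24 - 691/1638) = 72*(38621/1638) = 154484/91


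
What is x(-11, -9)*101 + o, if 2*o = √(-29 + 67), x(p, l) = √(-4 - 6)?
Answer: √38/2 + 101*I*√10 ≈ 3.0822 + 319.39*I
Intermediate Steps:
x(p, l) = I*√10 (x(p, l) = √(-10) = I*√10)
o = √38/2 (o = √(-29 + 67)/2 = √38/2 ≈ 3.0822)
x(-11, -9)*101 + o = (I*√10)*101 + √38/2 = 101*I*√10 + √38/2 = √38/2 + 101*I*√10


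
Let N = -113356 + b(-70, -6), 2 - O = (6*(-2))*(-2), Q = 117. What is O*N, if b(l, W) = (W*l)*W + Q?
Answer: 2546698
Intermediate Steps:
b(l, W) = 117 + l*W**2 (b(l, W) = (W*l)*W + 117 = l*W**2 + 117 = 117 + l*W**2)
O = -22 (O = 2 - 6*(-2)*(-2) = 2 - (-12)*(-2) = 2 - 1*24 = 2 - 24 = -22)
N = -115759 (N = -113356 + (117 - 70*(-6)**2) = -113356 + (117 - 70*36) = -113356 + (117 - 2520) = -113356 - 2403 = -115759)
O*N = -22*(-115759) = 2546698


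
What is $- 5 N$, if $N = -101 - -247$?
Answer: $-730$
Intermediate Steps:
$N = 146$ ($N = -101 + 247 = 146$)
$- 5 N = \left(-5\right) 146 = -730$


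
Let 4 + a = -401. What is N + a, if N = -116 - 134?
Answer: -655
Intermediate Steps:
a = -405 (a = -4 - 401 = -405)
N = -250
N + a = -250 - 405 = -655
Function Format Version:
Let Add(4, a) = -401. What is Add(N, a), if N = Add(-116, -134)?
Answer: -655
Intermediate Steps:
a = -405 (a = Add(-4, -401) = -405)
N = -250
Add(N, a) = Add(-250, -405) = -655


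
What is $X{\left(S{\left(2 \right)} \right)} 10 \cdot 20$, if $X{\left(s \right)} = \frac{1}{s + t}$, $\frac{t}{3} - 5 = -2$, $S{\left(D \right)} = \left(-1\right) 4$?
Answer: $40$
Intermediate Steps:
$S{\left(D \right)} = -4$
$t = 9$ ($t = 15 + 3 \left(-2\right) = 15 - 6 = 9$)
$X{\left(s \right)} = \frac{1}{9 + s}$ ($X{\left(s \right)} = \frac{1}{s + 9} = \frac{1}{9 + s}$)
$X{\left(S{\left(2 \right)} \right)} 10 \cdot 20 = \frac{1}{9 - 4} \cdot 10 \cdot 20 = \frac{1}{5} \cdot 10 \cdot 20 = 2 \cdot 20 = 40$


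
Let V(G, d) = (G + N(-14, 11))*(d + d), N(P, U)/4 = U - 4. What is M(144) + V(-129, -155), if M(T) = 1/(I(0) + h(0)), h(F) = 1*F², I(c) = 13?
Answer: 407031/13 ≈ 31310.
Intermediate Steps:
h(F) = F²
M(T) = 1/13 (M(T) = 1/(13 + 0²) = 1/(13 + 0) = 1/13)
N(P, U) = -16 + 4*U (N(P, U) = 4*(U - 4) = 4*(-4 + U) = -16 + 4*U)
V(G, d) = 2*d*(28 + G) (V(G, d) = (G + (-16 + 4*11))*(d + d) = (G + (-16 + 44))*(2*d) = (G + 28)*(2*d) = (28 + G)*(2*d) = 2*d*(28 + G))
M(144) + V(-129, -155) = 1/13 + 2*(-155)*(28 - 129) = 1/13 + 2*(-155)*(-101) = 1/13 + 31310 = 407031/13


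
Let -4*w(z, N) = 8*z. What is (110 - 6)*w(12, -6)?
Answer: -2496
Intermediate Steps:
w(z, N) = -2*z
(110 - 6)*w(12, -6) = (110 - 6)*(-2*12) = 104*(-24) = -2496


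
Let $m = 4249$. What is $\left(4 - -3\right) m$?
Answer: $29743$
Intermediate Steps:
$\left(4 - -3\right) m = \left(4 - -3\right) 4249 = \left(4 + 3\right) 4249 = 7 \cdot 4249 = 29743$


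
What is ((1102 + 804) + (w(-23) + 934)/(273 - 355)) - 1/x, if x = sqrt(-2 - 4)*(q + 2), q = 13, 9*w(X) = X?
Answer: 1398245/738 + I*sqrt(6)/90 ≈ 1894.6 + 0.027217*I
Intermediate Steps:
w(X) = X/9
x = 15*I*sqrt(6) (x = sqrt(-2 - 4)*(13 + 2) = sqrt(-6)*15 = (I*sqrt(6))*15 = 15*I*sqrt(6) ≈ 36.742*I)
((1102 + 804) + (w(-23) + 934)/(273 - 355)) - 1/x = ((1102 + 804) + ((1/9)*(-23) + 934)/(273 - 355)) - 1/(15*I*sqrt(6)) = (1906 + (-23/9 + 934)/(-82)) - (-1)*I*sqrt(6)/90 = (1906 + (8383/9)*(-1/82)) + I*sqrt(6)/90 = (1906 - 8383/738) + I*sqrt(6)/90 = 1398245/738 + I*sqrt(6)/90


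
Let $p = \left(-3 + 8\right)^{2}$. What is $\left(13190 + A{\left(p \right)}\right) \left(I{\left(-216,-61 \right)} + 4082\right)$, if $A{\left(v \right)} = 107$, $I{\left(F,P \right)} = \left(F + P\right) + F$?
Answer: $47722933$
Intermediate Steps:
$I{\left(F,P \right)} = P + 2 F$
$p = 25$ ($p = 5^{2} = 25$)
$\left(13190 + A{\left(p \right)}\right) \left(I{\left(-216,-61 \right)} + 4082\right) = \left(13190 + 107\right) \left(\left(-61 + 2 \left(-216\right)\right) + 4082\right) = 13297 \left(\left(-61 - 432\right) + 4082\right) = 13297 \left(-493 + 4082\right) = 13297 \cdot 3589 = 47722933$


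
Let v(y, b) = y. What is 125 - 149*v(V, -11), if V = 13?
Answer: -1812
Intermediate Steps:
125 - 149*v(V, -11) = 125 - 149*13 = 125 - 1937 = -1812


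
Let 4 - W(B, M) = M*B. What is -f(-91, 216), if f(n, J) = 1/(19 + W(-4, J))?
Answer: -1/887 ≈ -0.0011274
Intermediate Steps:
W(B, M) = 4 - B*M (W(B, M) = 4 - M*B = 4 - B*M)
f(n, J) = 1/(23 + 4*J) (f(n, J) = 1/(19 + (4 - 1*(-4)*J)) = 1/(19 + (4 + 4*J)) = 1/(23 + 4*J))
-f(-91, 216) = -1/(23 + 4*216) = -1/(23 + 864) = -1/887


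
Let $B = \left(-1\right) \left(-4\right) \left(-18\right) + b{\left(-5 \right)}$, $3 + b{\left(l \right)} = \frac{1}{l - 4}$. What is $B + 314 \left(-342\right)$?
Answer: $- \frac{967168}{9} \approx -1.0746 \cdot 10^{5}$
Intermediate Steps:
$b{\left(l \right)} = -3 + \frac{1}{-4 + l}$ ($b{\left(l \right)} = -3 + \frac{1}{l - 4} = -3 + \frac{1}{-4 + l}$)
$B = - \frac{676}{9}$ ($B = \left(-1\right) \left(-4\right) \left(-18\right) + \frac{13 - -15}{-4 - 5} = 4 \left(-18\right) + \frac{13 + 15}{-9} = -72 - \frac{28}{9} = - \frac{676}{9} \approx -75.111$)
$B + 314 \left(-342\right) = - \frac{676}{9} + 314 \left(-342\right) = - \frac{676}{9} - 107388 = - \frac{967168}{9}$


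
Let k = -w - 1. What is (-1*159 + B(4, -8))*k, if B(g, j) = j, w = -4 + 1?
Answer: -334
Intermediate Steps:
w = -3
k = 2 (k = -1*(-3) - 1 = 3 - 1 = 2)
(-1*159 + B(4, -8))*k = (-1*159 - 8)*2 = (-159 - 8)*2 = -167*2 = -334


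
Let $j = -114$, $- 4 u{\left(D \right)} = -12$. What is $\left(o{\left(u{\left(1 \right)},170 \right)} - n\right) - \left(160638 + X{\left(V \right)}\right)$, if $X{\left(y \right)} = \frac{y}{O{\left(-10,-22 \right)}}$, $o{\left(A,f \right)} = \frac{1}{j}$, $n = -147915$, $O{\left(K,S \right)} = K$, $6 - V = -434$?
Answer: $- \frac{1445407}{114} \approx -12679.0$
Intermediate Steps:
$V = 440$ ($V = 6 - -434 = 6 + 434 = 440$)
$u{\left(D \right)} = 3$ ($u{\left(D \right)} = \left(- \frac{1}{4}\right) \left(-12\right) = 3$)
$o{\left(A,f \right)} = - \frac{1}{114}$ ($o{\left(A,f \right)} = \frac{1}{-114} = - \frac{1}{114}$)
$X{\left(y \right)} = - \frac{y}{10}$ ($X{\left(y \right)} = \frac{y}{-10} = y \left(- \frac{1}{10}\right) = - \frac{y}{10}$)
$\left(o{\left(u{\left(1 \right)},170 \right)} - n\right) - \left(160638 + X{\left(V \right)}\right) = \left(- \frac{1}{114} - -147915\right) - \left(160638 - 44\right) = \left(- \frac{1}{114} + 147915\right) - 160594 = \frac{16862309}{114} + \left(-160638 + 44\right) = \frac{16862309}{114} - 160594 = - \frac{1445407}{114}$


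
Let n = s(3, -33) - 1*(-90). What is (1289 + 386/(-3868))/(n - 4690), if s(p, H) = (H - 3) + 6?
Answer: -2492733/8954420 ≈ -0.27838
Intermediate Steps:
s(p, H) = 3 + H (s(p, H) = (-3 + H) + 6 = 3 + H)
n = 60 (n = (3 - 33) - 1*(-90) = -30 + 90 = 60)
(1289 + 386/(-3868))/(n - 4690) = (1289 + 386/(-3868))/(60 - 4690) = (1289 + 386*(-1/3868))/(-4630) = (1289 - 193/1934)*(-1/4630) = (2492733/1934)*(-1/4630) = -2492733/8954420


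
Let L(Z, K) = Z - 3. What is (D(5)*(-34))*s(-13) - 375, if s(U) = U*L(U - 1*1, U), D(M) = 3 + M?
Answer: -60487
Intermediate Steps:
L(Z, K) = -3 + Z
s(U) = U*(-4 + U) (s(U) = U*(-3 + (U - 1*1)) = U*(-3 + (U - 1)) = U*(-3 + (-1 + U)) = U*(-4 + U))
(D(5)*(-34))*s(-13) - 375 = ((3 + 5)*(-34))*(-13*(-4 - 13)) - 375 = (8*(-34))*(-13*(-17)) - 375 = -272*221 - 375 = -60112 - 375 = -60487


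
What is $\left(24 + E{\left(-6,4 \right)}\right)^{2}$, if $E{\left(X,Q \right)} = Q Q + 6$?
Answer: $2116$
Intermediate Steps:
$E{\left(X,Q \right)} = 6 + Q^{2}$ ($E{\left(X,Q \right)} = Q^{2} + 6 = 6 + Q^{2}$)
$\left(24 + E{\left(-6,4 \right)}\right)^{2} = \left(24 + \left(6 + 4^{2}\right)\right)^{2} = \left(24 + \left(6 + 16\right)\right)^{2} = \left(24 + 22\right)^{2} = 46^{2} = 2116$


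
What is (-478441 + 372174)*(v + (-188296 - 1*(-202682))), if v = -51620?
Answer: 3956745478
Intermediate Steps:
(-478441 + 372174)*(v + (-188296 - 1*(-202682))) = (-478441 + 372174)*(-51620 + (-188296 - 1*(-202682))) = -106267*(-51620 + (-188296 + 202682)) = -106267*(-51620 + 14386) = -106267*(-37234) = 3956745478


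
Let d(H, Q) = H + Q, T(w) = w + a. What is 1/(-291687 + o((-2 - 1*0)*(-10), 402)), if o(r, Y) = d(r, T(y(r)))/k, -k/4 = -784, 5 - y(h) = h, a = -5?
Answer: -1/291687 ≈ -3.4283e-6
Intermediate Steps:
y(h) = 5 - h
T(w) = -5 + w (T(w) = w - 5 = -5 + w)
k = 3136 (k = -4*(-784) = 3136)
o(r, Y) = 0 (o(r, Y) = (r + (-5 + (5 - r)))/3136 = (r - r)*(1/3136) = 0*(1/3136) = 0)
1/(-291687 + o((-2 - 1*0)*(-10), 402)) = 1/(-291687 + 0) = 1/(-291687) = -1/291687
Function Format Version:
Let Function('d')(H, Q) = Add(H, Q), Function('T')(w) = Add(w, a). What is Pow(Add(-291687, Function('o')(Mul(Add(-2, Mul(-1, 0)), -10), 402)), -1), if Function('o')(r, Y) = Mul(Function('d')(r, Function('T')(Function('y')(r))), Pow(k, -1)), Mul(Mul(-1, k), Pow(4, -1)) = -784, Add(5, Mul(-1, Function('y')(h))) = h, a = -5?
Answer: Rational(-1, 291687) ≈ -3.4283e-6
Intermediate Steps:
Function('y')(h) = Add(5, Mul(-1, h))
Function('T')(w) = Add(-5, w) (Function('T')(w) = Add(w, -5) = Add(-5, w))
k = 3136 (k = Mul(-4, -784) = 3136)
Function('o')(r, Y) = 0 (Function('o')(r, Y) = Mul(Add(r, Add(-5, Add(5, Mul(-1, r)))), Pow(3136, -1)) = Mul(Add(r, Mul(-1, r)), Rational(1, 3136)) = Mul(0, Rational(1, 3136)) = 0)
Pow(Add(-291687, Function('o')(Mul(Add(-2, Mul(-1, 0)), -10), 402)), -1) = Pow(Add(-291687, 0), -1) = Pow(-291687, -1) = Rational(-1, 291687)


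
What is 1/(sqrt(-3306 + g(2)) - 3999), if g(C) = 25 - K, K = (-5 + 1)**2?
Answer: -1333/5331766 - I*sqrt(3297)/15995298 ≈ -0.00025001 - 3.5898e-6*I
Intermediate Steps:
K = 16 (K = (-4)**2 = 16)
g(C) = 9 (g(C) = 25 - 1*16 = 25 - 16 = 9)
1/(sqrt(-3306 + g(2)) - 3999) = 1/(sqrt(-3306 + 9) - 3999) = 1/(sqrt(-3297) - 3999) = 1/(I*sqrt(3297) - 3999) = 1/(-3999 + I*sqrt(3297))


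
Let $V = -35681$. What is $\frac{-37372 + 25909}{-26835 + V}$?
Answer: $\frac{11463}{62516} \approx 0.18336$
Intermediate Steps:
$\frac{-37372 + 25909}{-26835 + V} = \frac{-37372 + 25909}{-26835 - 35681} = - \frac{11463}{-62516} = \left(-11463\right) \left(- \frac{1}{62516}\right) = \frac{11463}{62516}$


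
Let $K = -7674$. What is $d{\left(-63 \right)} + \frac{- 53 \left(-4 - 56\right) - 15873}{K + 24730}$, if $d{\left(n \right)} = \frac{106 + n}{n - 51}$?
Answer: $- \frac{1090205}{972192} \approx -1.1214$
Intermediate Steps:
$d{\left(n \right)} = \frac{106 + n}{-51 + n}$
$d{\left(-63 \right)} + \frac{- 53 \left(-4 - 56\right) - 15873}{K + 24730} = \frac{106 - 63}{-51 - 63} + \frac{- 53 \left(-4 - 56\right) - 15873}{-7674 + 24730} = \frac{1}{-114} \cdot 43 + \frac{\left(-53\right) \left(-60\right) - 15873}{17056} = \left(- \frac{1}{114}\right) 43 + \left(3180 - 15873\right) \frac{1}{17056} = - \frac{43}{114} - \frac{12693}{17056} = - \frac{1090205}{972192}$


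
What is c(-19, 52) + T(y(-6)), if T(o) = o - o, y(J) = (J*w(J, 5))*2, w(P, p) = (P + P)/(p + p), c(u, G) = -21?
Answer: -21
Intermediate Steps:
w(P, p) = P/p (w(P, p) = (2*P)/((2*p)) = (2*P)*(1/(2*p)) = P/p)
y(J) = 2*J²/5 (y(J) = (J*(J/5))*2 = (J²/5)*2 = 2*J²/5)
T(o) = 0
c(-19, 52) + T(y(-6)) = -21 + 0 = -21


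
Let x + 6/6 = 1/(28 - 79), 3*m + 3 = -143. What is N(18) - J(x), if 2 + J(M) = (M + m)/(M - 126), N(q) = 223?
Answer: 727508/3239 ≈ 224.61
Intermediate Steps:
m = -146/3 (m = -1 + (⅓)*(-143) = -1 - 143/3 = -146/3 ≈ -48.667)
x = -52/51 (x = -1 + 1/(28 - 79) = -1 + 1/(-51) = -1 - 1/51 = -52/51 ≈ -1.0196)
J(M) = -2 + (-146/3 + M)/(-126 + M) (J(M) = -2 + (M - 146/3)/(M - 126) = -2 + (-146/3 + M)/(-126 + M))
N(18) - J(x) = 223 - (610/3 - 1*(-52/51))/(-126 - 52/51) = 223 - (610/3 + 52/51)/(-6478/51) = 223 - (-51)*3474/(6478*17) = 223 - 1*(-5211/3239) = 223 + 5211/3239 = 727508/3239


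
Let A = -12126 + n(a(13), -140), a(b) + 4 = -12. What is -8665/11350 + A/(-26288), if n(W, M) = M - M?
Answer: -4507771/14918440 ≈ -0.30216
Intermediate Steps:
a(b) = -16 (a(b) = -4 - 12 = -16)
n(W, M) = 0
A = -12126 (A = -12126 + 0 = -12126)
-8665/11350 + A/(-26288) = -8665/11350 - 12126/(-26288) = -8665*1/11350 - 12126*(-1/26288) = -1733/2270 + 6063/13144 = -4507771/14918440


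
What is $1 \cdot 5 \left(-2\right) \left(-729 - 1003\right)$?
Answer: $17320$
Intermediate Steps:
$1 \cdot 5 \left(-2\right) \left(-729 - 1003\right) = 5 \left(-2\right) \left(-1732\right) = \left(-10\right) \left(-1732\right) = 17320$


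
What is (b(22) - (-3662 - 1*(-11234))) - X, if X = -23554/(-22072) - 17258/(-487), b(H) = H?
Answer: -40773911287/5374532 ≈ -7586.5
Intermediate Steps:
X = 196194687/5374532 (X = -23554*(-1/22072) - 17258*(-1/487) = 11777/11036 + 17258/487 = 196194687/5374532 ≈ 36.505)
(b(22) - (-3662 - 1*(-11234))) - X = (22 - (-3662 - 1*(-11234))) - 1*196194687/5374532 = (22 - (-3662 + 11234)) - 196194687/5374532 = (22 - 1*7572) - 196194687/5374532 = (22 - 7572) - 196194687/5374532 = -7550 - 196194687/5374532 = -40773911287/5374532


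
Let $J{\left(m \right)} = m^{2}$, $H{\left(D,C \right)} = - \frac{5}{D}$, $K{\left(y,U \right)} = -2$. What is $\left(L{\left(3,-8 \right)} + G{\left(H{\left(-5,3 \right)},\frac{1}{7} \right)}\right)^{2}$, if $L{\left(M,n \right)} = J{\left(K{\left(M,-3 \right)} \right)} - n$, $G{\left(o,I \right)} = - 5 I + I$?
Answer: $\frac{6400}{49} \approx 130.61$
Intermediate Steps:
$G{\left(o,I \right)} = - 4 I$
$L{\left(M,n \right)} = 4 - n$ ($L{\left(M,n \right)} = \left(-2\right)^{2} - n = 4 - n$)
$\left(L{\left(3,-8 \right)} + G{\left(H{\left(-5,3 \right)},\frac{1}{7} \right)}\right)^{2} = \left(\left(4 - -8\right) - \frac{4}{7}\right)^{2} = \left(\left(4 + 8\right) - \frac{4}{7}\right)^{2} = \left(12 - \frac{4}{7}\right)^{2} = \left(\frac{80}{7}\right)^{2} = \frac{6400}{49}$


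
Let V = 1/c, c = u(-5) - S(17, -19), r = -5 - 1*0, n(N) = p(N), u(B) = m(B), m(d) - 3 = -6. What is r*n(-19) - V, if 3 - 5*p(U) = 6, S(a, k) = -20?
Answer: 50/17 ≈ 2.9412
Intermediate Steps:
m(d) = -3 (m(d) = 3 - 6 = -3)
u(B) = -3
p(U) = -⅗ (p(U) = ⅗ - ⅕*6 = ⅗ - 6/5 = -⅗)
n(N) = -⅗
r = -5 (r = -5 + 0 = -5)
c = 17 (c = -3 - 1*(-20) = -3 + 20 = 17)
V = 1/17 ≈ 0.058824
r*n(-19) - V = -5*(-⅗) - 1*1/17 = 3 - 1/17 = 50/17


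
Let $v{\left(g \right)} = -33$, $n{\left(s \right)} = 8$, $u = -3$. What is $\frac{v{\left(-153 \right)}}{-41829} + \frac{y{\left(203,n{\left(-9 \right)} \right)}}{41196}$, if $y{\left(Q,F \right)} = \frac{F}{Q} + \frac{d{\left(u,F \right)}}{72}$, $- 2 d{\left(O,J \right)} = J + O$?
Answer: $\frac{13248566383}{16790738844096} \approx 0.00078904$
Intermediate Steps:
$d{\left(O,J \right)} = - \frac{J}{2} - \frac{O}{2}$ ($d{\left(O,J \right)} = - \frac{J + O}{2} = - \frac{J}{2} - \frac{O}{2}$)
$y{\left(Q,F \right)} = \frac{1}{48} - \frac{F}{144} + \frac{F}{Q}$ ($y{\left(Q,F \right)} = \frac{F}{Q} + \frac{- \frac{F}{2} - - \frac{3}{2}}{72} = \frac{F}{Q} + \left(- \frac{F}{2} + \frac{3}{2}\right) \frac{1}{72} = \frac{F}{Q} + \left(\frac{3}{2} - \frac{F}{2}\right) \frac{1}{72} = \frac{F}{Q} - \left(- \frac{1}{48} + \frac{F}{144}\right) = \frac{1}{48} - \frac{F}{144} + \frac{F}{Q}$)
$\frac{v{\left(-153 \right)}}{-41829} + \frac{y{\left(203,n{\left(-9 \right)} \right)}}{41196} = - \frac{33}{-41829} + \frac{\frac{1}{203} \left(8 + \frac{1}{144} \cdot 203 \left(3 - 8\right)\right)}{41196} = \left(-33\right) \left(- \frac{1}{41829}\right) + \frac{8 + \frac{1}{144} \cdot 203 \left(3 - 8\right)}{203} \cdot \frac{1}{41196} = \frac{11}{13943} + \frac{8 + \frac{1}{144} \cdot 203 \left(-5\right)}{203} \cdot \frac{1}{41196} = \frac{11}{13943} + \frac{8 - \frac{1015}{144}}{203} \cdot \frac{1}{41196} = \frac{11}{13943} + \frac{1}{203} \cdot \frac{137}{144} \cdot \frac{1}{41196} = \frac{11}{13943} + \frac{137}{29232} \cdot \frac{1}{41196} = \frac{11}{13943} + \frac{137}{1204241472} = \frac{13248566383}{16790738844096}$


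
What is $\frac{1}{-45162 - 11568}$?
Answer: $- \frac{1}{56730} \approx -1.7627 \cdot 10^{-5}$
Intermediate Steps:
$\frac{1}{-45162 - 11568} = \frac{1}{-56730} = - \frac{1}{56730}$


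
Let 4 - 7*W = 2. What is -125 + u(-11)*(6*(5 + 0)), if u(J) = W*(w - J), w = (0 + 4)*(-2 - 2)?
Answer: -1175/7 ≈ -167.86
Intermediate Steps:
W = 2/7 (W = 4/7 - ⅐*2 = 4/7 - 2/7 = 2/7 ≈ 0.28571)
w = -16 (w = 4*(-4) = -16)
u(J) = -32/7 - 2*J/7 (u(J) = 2*(-16 - J)/7 = -32/7 - 2*J/7)
-125 + u(-11)*(6*(5 + 0)) = -125 + (-32/7 - 2/7*(-11))*(6*(5 + 0)) = -125 + (-32/7 + 22/7)*(6*5) = -125 - 10/7*30 = -125 - 300/7 = -1175/7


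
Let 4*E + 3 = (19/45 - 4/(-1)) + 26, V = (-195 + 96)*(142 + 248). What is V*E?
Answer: -264693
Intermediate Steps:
V = -38610 (V = -99*390 = -38610)
E = 617/90 (E = -3/4 + ((19/45 - 4/(-1)) + 26)/4 = -3/4 + ((19*(1/45) - 4*(-1)) + 26)/4 = -3/4 + ((19/45 + 4) + 26)/4 = -3/4 + (199/45 + 26)/4 = -3/4 + (1/4)*(1369/45) = -3/4 + 1369/180 = 617/90 ≈ 6.8556)
V*E = -38610*617/90 = -264693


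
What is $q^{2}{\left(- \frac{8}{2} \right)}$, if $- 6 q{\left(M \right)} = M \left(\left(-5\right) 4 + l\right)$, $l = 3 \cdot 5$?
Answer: $\frac{100}{9} \approx 11.111$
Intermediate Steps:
$l = 15$
$q{\left(M \right)} = \frac{5 M}{6}$ ($q{\left(M \right)} = - \frac{M \left(\left(-5\right) 4 + 15\right)}{6} = - \frac{M \left(-20 + 15\right)}{6} = - \frac{M \left(-5\right)}{6} = - \frac{\left(-5\right) M}{6} = \frac{5 M}{6}$)
$q^{2}{\left(- \frac{8}{2} \right)} = \left(\frac{5 \left(- \frac{8}{2}\right)}{6}\right)^{2} = \left(\frac{5 \left(\left(-8\right) \frac{1}{2}\right)}{6}\right)^{2} = \left(\frac{5}{6} \left(-4\right)\right)^{2} = \left(- \frac{10}{3}\right)^{2} = \frac{100}{9}$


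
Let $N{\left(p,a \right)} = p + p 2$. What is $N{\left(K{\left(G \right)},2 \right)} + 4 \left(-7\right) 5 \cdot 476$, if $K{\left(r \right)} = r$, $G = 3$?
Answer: $-66631$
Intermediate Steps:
$N{\left(p,a \right)} = 3 p$ ($N{\left(p,a \right)} = p + 2 p = 3 p$)
$N{\left(K{\left(G \right)},2 \right)} + 4 \left(-7\right) 5 \cdot 476 = 3 \cdot 3 + 4 \left(-7\right) 5 \cdot 476 = 9 + \left(-28\right) 5 \cdot 476 = 9 - 66640 = -66631$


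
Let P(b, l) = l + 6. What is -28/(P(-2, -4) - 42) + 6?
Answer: 67/10 ≈ 6.7000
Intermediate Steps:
P(b, l) = 6 + l
-28/(P(-2, -4) - 42) + 6 = -28/((6 - 4) - 42) + 6 = -28/(2 - 42) + 6 = -28/(-40) + 6 = -1/40*(-28) + 6 = 7/10 + 6 = 67/10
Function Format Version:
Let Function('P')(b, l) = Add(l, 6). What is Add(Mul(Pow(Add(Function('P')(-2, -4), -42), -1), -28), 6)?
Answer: Rational(67, 10) ≈ 6.7000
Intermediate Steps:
Function('P')(b, l) = Add(6, l)
Add(Mul(Pow(Add(Function('P')(-2, -4), -42), -1), -28), 6) = Add(Mul(Pow(Add(Add(6, -4), -42), -1), -28), 6) = Add(Mul(Pow(Add(2, -42), -1), -28), 6) = Add(Mul(Pow(-40, -1), -28), 6) = Add(Mul(Rational(-1, 40), -28), 6) = Add(Rational(7, 10), 6) = Rational(67, 10)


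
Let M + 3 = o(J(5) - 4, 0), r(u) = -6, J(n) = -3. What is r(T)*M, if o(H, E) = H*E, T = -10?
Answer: 18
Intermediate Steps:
o(H, E) = E*H
M = -3 (M = -3 + 0*(-3 - 4) = -3 + 0*(-7) = -3 + 0 = -3)
r(T)*M = -6*(-3) = 18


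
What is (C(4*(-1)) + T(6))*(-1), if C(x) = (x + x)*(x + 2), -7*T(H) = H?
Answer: -106/7 ≈ -15.143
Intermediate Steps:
T(H) = -H/7
C(x) = 2*x*(2 + x) (C(x) = (2*x)*(2 + x) = 2*x*(2 + x))
(C(4*(-1)) + T(6))*(-1) = (2*(4*(-1))*(2 + 4*(-1)) - ⅐*6)*(-1) = (2*(-4)*(2 - 4) - 6/7)*(-1) = (2*(-4)*(-2) - 6/7)*(-1) = (16 - 6/7)*(-1) = (106/7)*(-1) = -106/7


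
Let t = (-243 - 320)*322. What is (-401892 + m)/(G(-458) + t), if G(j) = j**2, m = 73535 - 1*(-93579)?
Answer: -117389/14239 ≈ -8.2442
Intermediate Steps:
m = 167114 (m = 73535 + 93579 = 167114)
t = -181286 (t = -563*322 = -181286)
(-401892 + m)/(G(-458) + t) = (-401892 + 167114)/((-458)**2 - 181286) = -234778/(209764 - 181286) = -234778/28478 = -234778*1/28478 = -117389/14239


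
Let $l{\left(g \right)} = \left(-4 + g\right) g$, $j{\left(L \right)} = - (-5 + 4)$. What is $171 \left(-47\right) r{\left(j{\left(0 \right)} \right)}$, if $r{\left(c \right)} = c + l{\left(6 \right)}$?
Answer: $-104481$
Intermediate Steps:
$j{\left(L \right)} = 1$ ($j{\left(L \right)} = \left(-1\right) \left(-1\right) = 1$)
$l{\left(g \right)} = g \left(-4 + g\right)$
$r{\left(c \right)} = 12 + c$ ($r{\left(c \right)} = c + 6 \left(-4 + 6\right) = c + 6 \cdot 2 = c + 12 = 12 + c$)
$171 \left(-47\right) r{\left(j{\left(0 \right)} \right)} = 171 \left(-47\right) \left(12 + 1\right) = \left(-8037\right) 13 = -104481$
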